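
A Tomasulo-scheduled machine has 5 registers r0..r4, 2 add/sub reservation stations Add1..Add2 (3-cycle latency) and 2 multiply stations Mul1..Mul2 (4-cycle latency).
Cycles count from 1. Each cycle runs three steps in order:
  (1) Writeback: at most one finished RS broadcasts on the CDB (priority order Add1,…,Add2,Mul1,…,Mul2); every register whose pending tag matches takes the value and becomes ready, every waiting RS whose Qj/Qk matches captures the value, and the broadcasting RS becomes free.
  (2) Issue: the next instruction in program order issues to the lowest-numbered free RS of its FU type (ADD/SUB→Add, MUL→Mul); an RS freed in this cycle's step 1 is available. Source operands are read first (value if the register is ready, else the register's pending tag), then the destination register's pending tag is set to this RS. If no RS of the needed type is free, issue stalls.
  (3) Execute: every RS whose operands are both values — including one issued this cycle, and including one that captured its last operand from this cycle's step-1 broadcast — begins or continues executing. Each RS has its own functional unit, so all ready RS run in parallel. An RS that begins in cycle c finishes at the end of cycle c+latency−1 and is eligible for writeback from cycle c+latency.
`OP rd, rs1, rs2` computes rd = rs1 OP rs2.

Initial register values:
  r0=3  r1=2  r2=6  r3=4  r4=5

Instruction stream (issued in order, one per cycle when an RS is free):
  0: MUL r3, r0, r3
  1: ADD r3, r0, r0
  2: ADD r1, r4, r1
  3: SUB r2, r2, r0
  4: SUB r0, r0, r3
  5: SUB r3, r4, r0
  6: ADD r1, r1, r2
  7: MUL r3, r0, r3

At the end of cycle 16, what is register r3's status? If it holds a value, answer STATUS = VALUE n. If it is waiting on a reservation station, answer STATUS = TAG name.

c1: issue MUL r3<-Mul1 | r0:3,r1:2,r2:6,r3:Mul1,r4:5
c2: issue ADD r3<-Add1 | r0:3,r1:2,r2:6,r3:Add1,r4:5
c3: issue ADD r1<-Add2 | r0:3,r1:Add2,r2:6,r3:Add1,r4:5
c4: stall | r0:3,r1:Add2,r2:6,r3:Add1,r4:5
c5: CDB Add1=6; issue SUB r2<-Add1 | r0:3,r1:Add2,r2:Add1,r3:6,r4:5
c6: CDB Add2=7; issue SUB r0<-Add2 | r0:Add2,r1:7,r2:Add1,r3:6,r4:5
c7: CDB Mul1=12; stall | r0:Add2,r1:7,r2:Add1,r3:6,r4:5
c8: CDB Add1=3; issue SUB r3<-Add1 | r0:Add2,r1:7,r2:3,r3:Add1,r4:5
c9: CDB Add2=-3; issue ADD r1<-Add2 | r0:-3,r1:Add2,r2:3,r3:Add1,r4:5
c10: issue MUL r3<-Mul1 | r0:-3,r1:Add2,r2:3,r3:Mul1,r4:5
c11: - | r0:-3,r1:Add2,r2:3,r3:Mul1,r4:5
c12: CDB Add1=8 | r0:-3,r1:Add2,r2:3,r3:Mul1,r4:5
c13: CDB Add2=10 | r0:-3,r1:10,r2:3,r3:Mul1,r4:5
c14: - | r0:-3,r1:10,r2:3,r3:Mul1,r4:5
c15: - | r0:-3,r1:10,r2:3,r3:Mul1,r4:5
c16: CDB Mul1=-24 | r0:-3,r1:10,r2:3,r3:-24,r4:5

STATUS = VALUE -24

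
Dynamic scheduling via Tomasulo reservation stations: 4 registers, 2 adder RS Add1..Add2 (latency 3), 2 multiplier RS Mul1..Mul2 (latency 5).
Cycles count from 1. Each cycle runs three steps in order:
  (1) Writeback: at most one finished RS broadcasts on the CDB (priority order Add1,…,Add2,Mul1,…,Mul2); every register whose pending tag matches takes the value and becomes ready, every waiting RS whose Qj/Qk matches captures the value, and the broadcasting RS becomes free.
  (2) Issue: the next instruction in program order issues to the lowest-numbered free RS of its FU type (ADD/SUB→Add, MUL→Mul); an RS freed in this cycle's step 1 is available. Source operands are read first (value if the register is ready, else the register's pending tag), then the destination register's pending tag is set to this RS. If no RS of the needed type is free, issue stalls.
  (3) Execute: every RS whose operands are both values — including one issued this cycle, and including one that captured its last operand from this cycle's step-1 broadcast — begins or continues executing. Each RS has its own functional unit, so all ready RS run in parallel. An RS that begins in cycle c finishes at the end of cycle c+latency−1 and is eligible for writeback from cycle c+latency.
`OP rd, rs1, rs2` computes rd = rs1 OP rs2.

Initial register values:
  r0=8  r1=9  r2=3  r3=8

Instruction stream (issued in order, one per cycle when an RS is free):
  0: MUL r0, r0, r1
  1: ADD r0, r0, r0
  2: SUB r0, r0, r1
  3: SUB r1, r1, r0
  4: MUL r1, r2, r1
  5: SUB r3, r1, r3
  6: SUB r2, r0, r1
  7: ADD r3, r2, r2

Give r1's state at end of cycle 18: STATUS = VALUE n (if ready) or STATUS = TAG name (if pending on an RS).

STATUS = TAG Mul1

c1: issue MUL r0<-Mul1 | r0:Mul1,r1:9,r2:3,r3:8
c2: issue ADD r0<-Add1 | r0:Add1,r1:9,r2:3,r3:8
c3: issue SUB r0<-Add2 | r0:Add2,r1:9,r2:3,r3:8
c4: stall | r0:Add2,r1:9,r2:3,r3:8
c5: stall | r0:Add2,r1:9,r2:3,r3:8
c6: CDB Mul1=72; stall | r0:Add2,r1:9,r2:3,r3:8
c7: stall | r0:Add2,r1:9,r2:3,r3:8
c8: stall | r0:Add2,r1:9,r2:3,r3:8
c9: CDB Add1=144; issue SUB r1<-Add1 | r0:Add2,r1:Add1,r2:3,r3:8
c10: issue MUL r1<-Mul1 | r0:Add2,r1:Mul1,r2:3,r3:8
c11: stall | r0:Add2,r1:Mul1,r2:3,r3:8
c12: CDB Add2=135; issue SUB r3<-Add2 | r0:135,r1:Mul1,r2:3,r3:Add2
c13: stall | r0:135,r1:Mul1,r2:3,r3:Add2
c14: stall | r0:135,r1:Mul1,r2:3,r3:Add2
c15: CDB Add1=-126; issue SUB r2<-Add1 | r0:135,r1:Mul1,r2:Add1,r3:Add2
c16: stall | r0:135,r1:Mul1,r2:Add1,r3:Add2
c17: stall | r0:135,r1:Mul1,r2:Add1,r3:Add2
c18: stall | r0:135,r1:Mul1,r2:Add1,r3:Add2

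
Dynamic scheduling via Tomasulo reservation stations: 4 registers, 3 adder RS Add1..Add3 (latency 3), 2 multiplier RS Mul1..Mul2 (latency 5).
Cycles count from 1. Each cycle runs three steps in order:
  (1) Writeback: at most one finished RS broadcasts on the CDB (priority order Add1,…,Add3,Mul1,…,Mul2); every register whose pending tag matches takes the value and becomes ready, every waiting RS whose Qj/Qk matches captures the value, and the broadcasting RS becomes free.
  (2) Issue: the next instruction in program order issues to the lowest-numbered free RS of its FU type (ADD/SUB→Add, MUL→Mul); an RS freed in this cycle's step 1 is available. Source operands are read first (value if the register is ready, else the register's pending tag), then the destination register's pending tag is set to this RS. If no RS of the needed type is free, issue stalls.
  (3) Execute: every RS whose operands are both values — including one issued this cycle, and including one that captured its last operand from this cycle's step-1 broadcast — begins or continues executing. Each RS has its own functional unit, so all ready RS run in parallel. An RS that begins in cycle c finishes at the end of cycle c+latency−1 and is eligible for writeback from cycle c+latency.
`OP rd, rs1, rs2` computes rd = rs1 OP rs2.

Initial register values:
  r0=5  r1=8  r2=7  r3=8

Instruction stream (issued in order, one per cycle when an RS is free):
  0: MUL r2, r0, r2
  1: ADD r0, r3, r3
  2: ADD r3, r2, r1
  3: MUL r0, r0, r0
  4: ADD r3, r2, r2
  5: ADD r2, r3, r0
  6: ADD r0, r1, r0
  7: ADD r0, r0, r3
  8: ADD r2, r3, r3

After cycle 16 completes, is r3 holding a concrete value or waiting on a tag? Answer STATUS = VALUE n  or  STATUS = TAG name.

cycle 1: issue MUL r2<-Mul1 // r0:5,r1:8,r2:Mul1,r3:8
cycle 2: issue ADD r0<-Add1 // r0:Add1,r1:8,r2:Mul1,r3:8
cycle 3: issue ADD r3<-Add2 // r0:Add1,r1:8,r2:Mul1,r3:Add2
cycle 4: issue MUL r0<-Mul2 // r0:Mul2,r1:8,r2:Mul1,r3:Add2
cycle 5: CDB Add1=16; issue ADD r3<-Add1 // r0:Mul2,r1:8,r2:Mul1,r3:Add1
cycle 6: CDB Mul1=35; issue ADD r2<-Add3 // r0:Mul2,r1:8,r2:Add3,r3:Add1
cycle 7: stall // r0:Mul2,r1:8,r2:Add3,r3:Add1
cycle 8: stall // r0:Mul2,r1:8,r2:Add3,r3:Add1
cycle 9: CDB Add1=70; issue ADD r0<-Add1 // r0:Add1,r1:8,r2:Add3,r3:70
cycle 10: CDB Add2=43; issue ADD r0<-Add2 // r0:Add2,r1:8,r2:Add3,r3:70
cycle 11: CDB Mul2=256; stall // r0:Add2,r1:8,r2:Add3,r3:70
cycle 12: stall // r0:Add2,r1:8,r2:Add3,r3:70
cycle 13: stall // r0:Add2,r1:8,r2:Add3,r3:70
cycle 14: CDB Add1=264; issue ADD r2<-Add1 // r0:Add2,r1:8,r2:Add1,r3:70
cycle 15: CDB Add3=326 // r0:Add2,r1:8,r2:Add1,r3:70
cycle 16: - // r0:Add2,r1:8,r2:Add1,r3:70

STATUS = VALUE 70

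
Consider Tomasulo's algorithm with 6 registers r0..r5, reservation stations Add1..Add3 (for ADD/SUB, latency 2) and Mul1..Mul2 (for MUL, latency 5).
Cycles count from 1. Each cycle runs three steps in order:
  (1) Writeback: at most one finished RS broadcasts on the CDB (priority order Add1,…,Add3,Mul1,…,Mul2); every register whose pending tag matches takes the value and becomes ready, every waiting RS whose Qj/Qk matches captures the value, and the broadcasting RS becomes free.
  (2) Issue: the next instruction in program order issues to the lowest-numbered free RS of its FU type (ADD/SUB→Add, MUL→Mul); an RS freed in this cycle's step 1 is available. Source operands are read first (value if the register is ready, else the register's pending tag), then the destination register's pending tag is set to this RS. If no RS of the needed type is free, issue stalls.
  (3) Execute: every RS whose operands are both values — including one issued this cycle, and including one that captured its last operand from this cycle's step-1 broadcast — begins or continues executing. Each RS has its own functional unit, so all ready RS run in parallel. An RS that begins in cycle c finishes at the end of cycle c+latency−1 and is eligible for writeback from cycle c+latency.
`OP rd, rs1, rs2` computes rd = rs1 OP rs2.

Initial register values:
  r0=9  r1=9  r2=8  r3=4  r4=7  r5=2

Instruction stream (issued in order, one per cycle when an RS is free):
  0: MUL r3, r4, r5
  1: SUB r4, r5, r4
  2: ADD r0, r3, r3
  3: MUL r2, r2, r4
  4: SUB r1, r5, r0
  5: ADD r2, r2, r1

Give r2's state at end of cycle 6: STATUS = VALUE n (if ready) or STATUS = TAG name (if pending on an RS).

c1: issue MUL r3<-Mul1 | r0:9,r1:9,r2:8,r3:Mul1,r4:7,r5:2
c2: issue SUB r4<-Add1 | r0:9,r1:9,r2:8,r3:Mul1,r4:Add1,r5:2
c3: issue ADD r0<-Add2 | r0:Add2,r1:9,r2:8,r3:Mul1,r4:Add1,r5:2
c4: CDB Add1=-5; issue MUL r2<-Mul2 | r0:Add2,r1:9,r2:Mul2,r3:Mul1,r4:-5,r5:2
c5: issue SUB r1<-Add1 | r0:Add2,r1:Add1,r2:Mul2,r3:Mul1,r4:-5,r5:2
c6: CDB Mul1=14; issue ADD r2<-Add3 | r0:Add2,r1:Add1,r2:Add3,r3:14,r4:-5,r5:2

STATUS = TAG Add3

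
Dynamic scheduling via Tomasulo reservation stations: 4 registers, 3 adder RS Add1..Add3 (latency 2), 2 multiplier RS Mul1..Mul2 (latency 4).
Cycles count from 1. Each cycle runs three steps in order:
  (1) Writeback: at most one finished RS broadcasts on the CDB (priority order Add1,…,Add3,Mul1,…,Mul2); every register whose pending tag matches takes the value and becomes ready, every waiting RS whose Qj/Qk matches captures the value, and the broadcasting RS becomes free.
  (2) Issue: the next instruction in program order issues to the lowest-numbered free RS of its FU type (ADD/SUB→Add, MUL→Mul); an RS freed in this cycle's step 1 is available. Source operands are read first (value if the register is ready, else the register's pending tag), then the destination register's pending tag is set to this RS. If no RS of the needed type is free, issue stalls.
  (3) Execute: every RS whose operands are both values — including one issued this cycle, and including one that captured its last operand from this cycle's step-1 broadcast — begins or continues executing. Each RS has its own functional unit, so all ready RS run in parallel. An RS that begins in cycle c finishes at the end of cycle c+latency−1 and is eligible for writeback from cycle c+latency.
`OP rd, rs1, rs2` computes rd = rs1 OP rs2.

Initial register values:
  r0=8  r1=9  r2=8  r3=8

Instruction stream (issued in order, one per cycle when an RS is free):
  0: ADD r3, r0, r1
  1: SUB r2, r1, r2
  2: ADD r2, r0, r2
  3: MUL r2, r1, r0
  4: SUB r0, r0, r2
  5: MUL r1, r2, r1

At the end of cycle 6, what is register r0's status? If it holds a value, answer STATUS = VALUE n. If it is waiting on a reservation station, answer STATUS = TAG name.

c1: issue ADD r3<-Add1 | r0:8,r1:9,r2:8,r3:Add1
c2: issue SUB r2<-Add2 | r0:8,r1:9,r2:Add2,r3:Add1
c3: CDB Add1=17; issue ADD r2<-Add1 | r0:8,r1:9,r2:Add1,r3:17
c4: CDB Add2=1; issue MUL r2<-Mul1 | r0:8,r1:9,r2:Mul1,r3:17
c5: issue SUB r0<-Add2 | r0:Add2,r1:9,r2:Mul1,r3:17
c6: CDB Add1=9; issue MUL r1<-Mul2 | r0:Add2,r1:Mul2,r2:Mul1,r3:17

STATUS = TAG Add2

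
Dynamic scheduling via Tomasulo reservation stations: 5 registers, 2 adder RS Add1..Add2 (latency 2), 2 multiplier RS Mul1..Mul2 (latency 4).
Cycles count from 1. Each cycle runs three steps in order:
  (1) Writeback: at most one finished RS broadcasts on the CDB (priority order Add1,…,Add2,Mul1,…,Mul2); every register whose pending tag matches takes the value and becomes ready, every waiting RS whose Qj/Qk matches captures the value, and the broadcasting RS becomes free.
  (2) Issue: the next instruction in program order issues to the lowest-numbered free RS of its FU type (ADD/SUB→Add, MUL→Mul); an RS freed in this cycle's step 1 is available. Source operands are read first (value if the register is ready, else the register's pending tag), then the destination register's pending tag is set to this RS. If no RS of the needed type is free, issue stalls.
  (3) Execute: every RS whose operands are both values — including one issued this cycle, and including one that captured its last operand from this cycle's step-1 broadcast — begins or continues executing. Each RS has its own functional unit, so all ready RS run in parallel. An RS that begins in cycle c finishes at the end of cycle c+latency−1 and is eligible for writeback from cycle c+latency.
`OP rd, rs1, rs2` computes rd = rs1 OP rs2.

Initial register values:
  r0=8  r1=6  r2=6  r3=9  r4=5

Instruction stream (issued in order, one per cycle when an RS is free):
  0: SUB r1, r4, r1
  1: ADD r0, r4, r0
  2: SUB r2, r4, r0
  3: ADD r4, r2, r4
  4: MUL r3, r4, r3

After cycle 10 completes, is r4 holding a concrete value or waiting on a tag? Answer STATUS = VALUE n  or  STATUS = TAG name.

STATUS = VALUE -3

cycle 1: issue SUB r1<-Add1 // r0:8,r1:Add1,r2:6,r3:9,r4:5
cycle 2: issue ADD r0<-Add2 // r0:Add2,r1:Add1,r2:6,r3:9,r4:5
cycle 3: CDB Add1=-1; issue SUB r2<-Add1 // r0:Add2,r1:-1,r2:Add1,r3:9,r4:5
cycle 4: CDB Add2=13; issue ADD r4<-Add2 // r0:13,r1:-1,r2:Add1,r3:9,r4:Add2
cycle 5: issue MUL r3<-Mul1 // r0:13,r1:-1,r2:Add1,r3:Mul1,r4:Add2
cycle 6: CDB Add1=-8 // r0:13,r1:-1,r2:-8,r3:Mul1,r4:Add2
cycle 7: - // r0:13,r1:-1,r2:-8,r3:Mul1,r4:Add2
cycle 8: CDB Add2=-3 // r0:13,r1:-1,r2:-8,r3:Mul1,r4:-3
cycle 9: - // r0:13,r1:-1,r2:-8,r3:Mul1,r4:-3
cycle 10: - // r0:13,r1:-1,r2:-8,r3:Mul1,r4:-3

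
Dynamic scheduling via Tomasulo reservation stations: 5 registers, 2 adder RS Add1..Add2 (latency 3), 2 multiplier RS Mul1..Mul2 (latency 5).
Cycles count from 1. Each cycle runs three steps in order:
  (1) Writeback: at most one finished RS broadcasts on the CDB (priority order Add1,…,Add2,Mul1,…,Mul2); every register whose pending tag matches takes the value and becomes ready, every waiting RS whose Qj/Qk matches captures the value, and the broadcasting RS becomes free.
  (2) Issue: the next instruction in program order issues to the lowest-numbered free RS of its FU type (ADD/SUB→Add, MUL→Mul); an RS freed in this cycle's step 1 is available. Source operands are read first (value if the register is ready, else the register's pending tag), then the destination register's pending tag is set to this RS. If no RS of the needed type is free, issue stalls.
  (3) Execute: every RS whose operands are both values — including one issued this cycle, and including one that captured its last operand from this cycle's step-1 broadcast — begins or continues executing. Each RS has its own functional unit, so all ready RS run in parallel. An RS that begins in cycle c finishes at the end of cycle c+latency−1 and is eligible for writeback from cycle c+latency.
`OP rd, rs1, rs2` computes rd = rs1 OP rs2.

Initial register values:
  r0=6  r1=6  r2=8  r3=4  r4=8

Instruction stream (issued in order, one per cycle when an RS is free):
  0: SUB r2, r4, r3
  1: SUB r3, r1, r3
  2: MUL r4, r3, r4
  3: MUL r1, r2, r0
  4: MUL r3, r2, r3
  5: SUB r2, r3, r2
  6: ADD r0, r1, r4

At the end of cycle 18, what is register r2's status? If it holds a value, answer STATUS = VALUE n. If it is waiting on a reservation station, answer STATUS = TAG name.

STATUS = VALUE 4

  c1: issue SUB r2<-Add1  regs: r0:6,r1:6,r2:Add1,r3:4,r4:8
  c2: issue SUB r3<-Add2  regs: r0:6,r1:6,r2:Add1,r3:Add2,r4:8
  c3: issue MUL r4<-Mul1  regs: r0:6,r1:6,r2:Add1,r3:Add2,r4:Mul1
  c4: CDB Add1=4; issue MUL r1<-Mul2  regs: r0:6,r1:Mul2,r2:4,r3:Add2,r4:Mul1
  c5: CDB Add2=2; stall  regs: r0:6,r1:Mul2,r2:4,r3:2,r4:Mul1
  c6: stall  regs: r0:6,r1:Mul2,r2:4,r3:2,r4:Mul1
  c7: stall  regs: r0:6,r1:Mul2,r2:4,r3:2,r4:Mul1
  c8: stall  regs: r0:6,r1:Mul2,r2:4,r3:2,r4:Mul1
  c9: CDB Mul2=24; issue MUL r3<-Mul2  regs: r0:6,r1:24,r2:4,r3:Mul2,r4:Mul1
  c10: CDB Mul1=16; issue SUB r2<-Add1  regs: r0:6,r1:24,r2:Add1,r3:Mul2,r4:16
  c11: issue ADD r0<-Add2  regs: r0:Add2,r1:24,r2:Add1,r3:Mul2,r4:16
  c12: -  regs: r0:Add2,r1:24,r2:Add1,r3:Mul2,r4:16
  c13: -  regs: r0:Add2,r1:24,r2:Add1,r3:Mul2,r4:16
  c14: CDB Add2=40  regs: r0:40,r1:24,r2:Add1,r3:Mul2,r4:16
  c15: CDB Mul2=8  regs: r0:40,r1:24,r2:Add1,r3:8,r4:16
  c16: -  regs: r0:40,r1:24,r2:Add1,r3:8,r4:16
  c17: -  regs: r0:40,r1:24,r2:Add1,r3:8,r4:16
  c18: CDB Add1=4  regs: r0:40,r1:24,r2:4,r3:8,r4:16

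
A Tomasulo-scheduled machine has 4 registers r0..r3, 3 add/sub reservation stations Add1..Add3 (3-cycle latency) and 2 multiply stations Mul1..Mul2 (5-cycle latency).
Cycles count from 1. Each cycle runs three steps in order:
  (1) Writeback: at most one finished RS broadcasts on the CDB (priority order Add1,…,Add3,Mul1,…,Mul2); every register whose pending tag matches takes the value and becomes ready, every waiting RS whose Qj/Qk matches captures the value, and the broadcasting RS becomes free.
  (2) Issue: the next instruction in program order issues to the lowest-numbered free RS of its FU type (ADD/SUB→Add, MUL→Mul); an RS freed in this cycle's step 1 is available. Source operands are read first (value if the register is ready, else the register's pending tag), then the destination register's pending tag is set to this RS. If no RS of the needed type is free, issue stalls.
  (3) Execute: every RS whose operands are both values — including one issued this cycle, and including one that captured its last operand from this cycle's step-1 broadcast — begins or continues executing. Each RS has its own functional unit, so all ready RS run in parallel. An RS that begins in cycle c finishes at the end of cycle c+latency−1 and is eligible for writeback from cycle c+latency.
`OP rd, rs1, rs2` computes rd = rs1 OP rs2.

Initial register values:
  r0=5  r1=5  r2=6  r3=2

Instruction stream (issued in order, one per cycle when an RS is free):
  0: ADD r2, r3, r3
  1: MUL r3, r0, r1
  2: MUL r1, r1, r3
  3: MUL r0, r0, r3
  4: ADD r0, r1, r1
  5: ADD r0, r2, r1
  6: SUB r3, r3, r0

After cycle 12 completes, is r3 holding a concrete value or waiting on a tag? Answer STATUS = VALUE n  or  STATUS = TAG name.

STATUS = TAG Add3

  c1: issue ADD r2<-Add1  regs: r0:5,r1:5,r2:Add1,r3:2
  c2: issue MUL r3<-Mul1  regs: r0:5,r1:5,r2:Add1,r3:Mul1
  c3: issue MUL r1<-Mul2  regs: r0:5,r1:Mul2,r2:Add1,r3:Mul1
  c4: CDB Add1=4; stall  regs: r0:5,r1:Mul2,r2:4,r3:Mul1
  c5: stall  regs: r0:5,r1:Mul2,r2:4,r3:Mul1
  c6: stall  regs: r0:5,r1:Mul2,r2:4,r3:Mul1
  c7: CDB Mul1=25; issue MUL r0<-Mul1  regs: r0:Mul1,r1:Mul2,r2:4,r3:25
  c8: issue ADD r0<-Add1  regs: r0:Add1,r1:Mul2,r2:4,r3:25
  c9: issue ADD r0<-Add2  regs: r0:Add2,r1:Mul2,r2:4,r3:25
  c10: issue SUB r3<-Add3  regs: r0:Add2,r1:Mul2,r2:4,r3:Add3
  c11: -  regs: r0:Add2,r1:Mul2,r2:4,r3:Add3
  c12: CDB Mul1=125  regs: r0:Add2,r1:Mul2,r2:4,r3:Add3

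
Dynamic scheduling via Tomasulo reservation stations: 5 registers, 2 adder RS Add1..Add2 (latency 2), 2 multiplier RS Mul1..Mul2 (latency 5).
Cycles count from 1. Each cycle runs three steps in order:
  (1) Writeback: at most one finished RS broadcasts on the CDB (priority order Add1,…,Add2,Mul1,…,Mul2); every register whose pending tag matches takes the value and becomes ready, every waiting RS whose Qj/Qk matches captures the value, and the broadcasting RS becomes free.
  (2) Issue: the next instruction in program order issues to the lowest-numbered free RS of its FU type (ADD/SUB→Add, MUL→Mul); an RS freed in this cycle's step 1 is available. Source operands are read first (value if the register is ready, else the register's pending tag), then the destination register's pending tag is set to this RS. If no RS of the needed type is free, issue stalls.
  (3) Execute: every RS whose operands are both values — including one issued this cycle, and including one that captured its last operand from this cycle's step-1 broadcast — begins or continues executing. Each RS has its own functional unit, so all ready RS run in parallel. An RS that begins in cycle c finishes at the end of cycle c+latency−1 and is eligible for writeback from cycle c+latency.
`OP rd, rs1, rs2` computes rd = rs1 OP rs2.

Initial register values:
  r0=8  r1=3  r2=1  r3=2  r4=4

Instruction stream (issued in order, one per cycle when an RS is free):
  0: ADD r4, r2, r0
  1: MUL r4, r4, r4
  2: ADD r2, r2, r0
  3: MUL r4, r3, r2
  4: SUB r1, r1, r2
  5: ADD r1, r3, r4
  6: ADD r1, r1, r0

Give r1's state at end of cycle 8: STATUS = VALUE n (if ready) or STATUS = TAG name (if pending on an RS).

STATUS = TAG Add1

  c1: issue ADD r4<-Add1  regs: r0:8,r1:3,r2:1,r3:2,r4:Add1
  c2: issue MUL r4<-Mul1  regs: r0:8,r1:3,r2:1,r3:2,r4:Mul1
  c3: CDB Add1=9; issue ADD r2<-Add1  regs: r0:8,r1:3,r2:Add1,r3:2,r4:Mul1
  c4: issue MUL r4<-Mul2  regs: r0:8,r1:3,r2:Add1,r3:2,r4:Mul2
  c5: CDB Add1=9; issue SUB r1<-Add1  regs: r0:8,r1:Add1,r2:9,r3:2,r4:Mul2
  c6: issue ADD r1<-Add2  regs: r0:8,r1:Add2,r2:9,r3:2,r4:Mul2
  c7: CDB Add1=-6; issue ADD r1<-Add1  regs: r0:8,r1:Add1,r2:9,r3:2,r4:Mul2
  c8: CDB Mul1=81  regs: r0:8,r1:Add1,r2:9,r3:2,r4:Mul2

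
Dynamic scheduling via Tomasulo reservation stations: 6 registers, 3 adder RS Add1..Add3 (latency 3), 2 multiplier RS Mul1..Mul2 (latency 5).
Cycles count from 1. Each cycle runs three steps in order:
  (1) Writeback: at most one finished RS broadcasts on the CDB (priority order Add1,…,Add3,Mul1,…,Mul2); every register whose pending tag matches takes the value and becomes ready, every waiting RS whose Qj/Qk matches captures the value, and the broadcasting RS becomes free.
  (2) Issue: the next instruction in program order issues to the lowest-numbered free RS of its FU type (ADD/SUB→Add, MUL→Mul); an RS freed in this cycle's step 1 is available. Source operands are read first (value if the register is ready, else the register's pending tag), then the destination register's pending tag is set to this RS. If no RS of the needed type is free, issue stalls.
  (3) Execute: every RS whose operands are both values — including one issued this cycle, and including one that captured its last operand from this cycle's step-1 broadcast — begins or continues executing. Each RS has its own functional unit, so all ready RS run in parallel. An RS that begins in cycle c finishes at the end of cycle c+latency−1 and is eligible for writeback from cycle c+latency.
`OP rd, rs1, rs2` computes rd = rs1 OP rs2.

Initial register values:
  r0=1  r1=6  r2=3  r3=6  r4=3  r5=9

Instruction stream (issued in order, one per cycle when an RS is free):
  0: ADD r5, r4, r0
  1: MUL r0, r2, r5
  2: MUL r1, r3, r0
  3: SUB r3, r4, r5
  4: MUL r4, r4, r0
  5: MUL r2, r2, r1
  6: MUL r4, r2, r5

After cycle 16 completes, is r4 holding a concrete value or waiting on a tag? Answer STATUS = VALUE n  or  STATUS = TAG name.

cycle 1: issue ADD r5<-Add1 // r0:1,r1:6,r2:3,r3:6,r4:3,r5:Add1
cycle 2: issue MUL r0<-Mul1 // r0:Mul1,r1:6,r2:3,r3:6,r4:3,r5:Add1
cycle 3: issue MUL r1<-Mul2 // r0:Mul1,r1:Mul2,r2:3,r3:6,r4:3,r5:Add1
cycle 4: CDB Add1=4; issue SUB r3<-Add1 // r0:Mul1,r1:Mul2,r2:3,r3:Add1,r4:3,r5:4
cycle 5: stall // r0:Mul1,r1:Mul2,r2:3,r3:Add1,r4:3,r5:4
cycle 6: stall // r0:Mul1,r1:Mul2,r2:3,r3:Add1,r4:3,r5:4
cycle 7: CDB Add1=-1; stall // r0:Mul1,r1:Mul2,r2:3,r3:-1,r4:3,r5:4
cycle 8: stall // r0:Mul1,r1:Mul2,r2:3,r3:-1,r4:3,r5:4
cycle 9: CDB Mul1=12; issue MUL r4<-Mul1 // r0:12,r1:Mul2,r2:3,r3:-1,r4:Mul1,r5:4
cycle 10: stall // r0:12,r1:Mul2,r2:3,r3:-1,r4:Mul1,r5:4
cycle 11: stall // r0:12,r1:Mul2,r2:3,r3:-1,r4:Mul1,r5:4
cycle 12: stall // r0:12,r1:Mul2,r2:3,r3:-1,r4:Mul1,r5:4
cycle 13: stall // r0:12,r1:Mul2,r2:3,r3:-1,r4:Mul1,r5:4
cycle 14: CDB Mul1=36; issue MUL r2<-Mul1 // r0:12,r1:Mul2,r2:Mul1,r3:-1,r4:36,r5:4
cycle 15: CDB Mul2=72; issue MUL r4<-Mul2 // r0:12,r1:72,r2:Mul1,r3:-1,r4:Mul2,r5:4
cycle 16: - // r0:12,r1:72,r2:Mul1,r3:-1,r4:Mul2,r5:4

STATUS = TAG Mul2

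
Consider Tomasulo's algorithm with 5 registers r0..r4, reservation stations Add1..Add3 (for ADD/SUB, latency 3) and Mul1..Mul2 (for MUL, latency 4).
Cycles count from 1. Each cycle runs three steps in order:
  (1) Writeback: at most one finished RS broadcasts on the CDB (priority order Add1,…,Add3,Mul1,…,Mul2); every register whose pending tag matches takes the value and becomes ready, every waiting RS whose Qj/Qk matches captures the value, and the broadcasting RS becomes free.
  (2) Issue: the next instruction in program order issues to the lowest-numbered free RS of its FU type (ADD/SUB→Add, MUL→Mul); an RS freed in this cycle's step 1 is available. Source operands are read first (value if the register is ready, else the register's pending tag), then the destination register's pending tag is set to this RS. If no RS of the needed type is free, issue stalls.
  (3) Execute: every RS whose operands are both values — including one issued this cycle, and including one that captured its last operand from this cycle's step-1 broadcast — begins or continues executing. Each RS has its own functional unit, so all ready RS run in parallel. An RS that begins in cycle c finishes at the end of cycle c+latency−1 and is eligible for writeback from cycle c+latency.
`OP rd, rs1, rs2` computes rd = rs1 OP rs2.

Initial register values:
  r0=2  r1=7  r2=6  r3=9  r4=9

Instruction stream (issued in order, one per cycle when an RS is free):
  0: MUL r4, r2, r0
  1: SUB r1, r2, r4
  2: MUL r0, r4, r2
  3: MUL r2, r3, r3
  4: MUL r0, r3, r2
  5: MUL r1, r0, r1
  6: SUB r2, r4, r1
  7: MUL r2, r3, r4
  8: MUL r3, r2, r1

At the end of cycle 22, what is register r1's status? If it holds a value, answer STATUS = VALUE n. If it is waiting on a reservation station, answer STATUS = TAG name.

c1: issue MUL r4<-Mul1 | r0:2,r1:7,r2:6,r3:9,r4:Mul1
c2: issue SUB r1<-Add1 | r0:2,r1:Add1,r2:6,r3:9,r4:Mul1
c3: issue MUL r0<-Mul2 | r0:Mul2,r1:Add1,r2:6,r3:9,r4:Mul1
c4: stall | r0:Mul2,r1:Add1,r2:6,r3:9,r4:Mul1
c5: CDB Mul1=12; issue MUL r2<-Mul1 | r0:Mul2,r1:Add1,r2:Mul1,r3:9,r4:12
c6: stall | r0:Mul2,r1:Add1,r2:Mul1,r3:9,r4:12
c7: stall | r0:Mul2,r1:Add1,r2:Mul1,r3:9,r4:12
c8: CDB Add1=-6; stall | r0:Mul2,r1:-6,r2:Mul1,r3:9,r4:12
c9: CDB Mul1=81; issue MUL r0<-Mul1 | r0:Mul1,r1:-6,r2:81,r3:9,r4:12
c10: CDB Mul2=72; issue MUL r1<-Mul2 | r0:Mul1,r1:Mul2,r2:81,r3:9,r4:12
c11: issue SUB r2<-Add1 | r0:Mul1,r1:Mul2,r2:Add1,r3:9,r4:12
c12: stall | r0:Mul1,r1:Mul2,r2:Add1,r3:9,r4:12
c13: CDB Mul1=729; issue MUL r2<-Mul1 | r0:729,r1:Mul2,r2:Mul1,r3:9,r4:12
c14: stall | r0:729,r1:Mul2,r2:Mul1,r3:9,r4:12
c15: stall | r0:729,r1:Mul2,r2:Mul1,r3:9,r4:12
c16: stall | r0:729,r1:Mul2,r2:Mul1,r3:9,r4:12
c17: CDB Mul1=108; issue MUL r3<-Mul1 | r0:729,r1:Mul2,r2:108,r3:Mul1,r4:12
c18: CDB Mul2=-4374 | r0:729,r1:-4374,r2:108,r3:Mul1,r4:12
c19: - | r0:729,r1:-4374,r2:108,r3:Mul1,r4:12
c20: - | r0:729,r1:-4374,r2:108,r3:Mul1,r4:12
c21: CDB Add1=4386 | r0:729,r1:-4374,r2:108,r3:Mul1,r4:12
c22: CDB Mul1=-472392 | r0:729,r1:-4374,r2:108,r3:-472392,r4:12

STATUS = VALUE -4374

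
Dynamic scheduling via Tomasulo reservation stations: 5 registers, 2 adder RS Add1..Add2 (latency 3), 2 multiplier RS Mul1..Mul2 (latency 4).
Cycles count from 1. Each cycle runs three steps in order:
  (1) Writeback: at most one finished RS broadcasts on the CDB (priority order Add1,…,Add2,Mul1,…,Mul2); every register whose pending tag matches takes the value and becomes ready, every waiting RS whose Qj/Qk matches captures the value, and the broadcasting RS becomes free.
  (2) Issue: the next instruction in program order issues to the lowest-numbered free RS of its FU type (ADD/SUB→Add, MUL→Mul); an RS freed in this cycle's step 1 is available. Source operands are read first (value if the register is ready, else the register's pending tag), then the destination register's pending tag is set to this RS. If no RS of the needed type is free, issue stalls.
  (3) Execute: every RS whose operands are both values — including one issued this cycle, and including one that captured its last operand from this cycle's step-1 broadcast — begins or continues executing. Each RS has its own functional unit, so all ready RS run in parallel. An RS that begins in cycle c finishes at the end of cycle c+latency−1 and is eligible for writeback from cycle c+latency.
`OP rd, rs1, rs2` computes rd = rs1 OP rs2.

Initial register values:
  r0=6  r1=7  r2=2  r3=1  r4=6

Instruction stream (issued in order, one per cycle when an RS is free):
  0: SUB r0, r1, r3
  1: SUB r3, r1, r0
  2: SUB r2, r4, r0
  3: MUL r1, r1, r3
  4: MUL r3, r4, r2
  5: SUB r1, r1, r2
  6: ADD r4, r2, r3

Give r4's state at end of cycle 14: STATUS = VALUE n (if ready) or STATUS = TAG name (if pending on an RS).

STATUS = VALUE 0

cycle 1: issue SUB r0<-Add1 // r0:Add1,r1:7,r2:2,r3:1,r4:6
cycle 2: issue SUB r3<-Add2 // r0:Add1,r1:7,r2:2,r3:Add2,r4:6
cycle 3: stall // r0:Add1,r1:7,r2:2,r3:Add2,r4:6
cycle 4: CDB Add1=6; issue SUB r2<-Add1 // r0:6,r1:7,r2:Add1,r3:Add2,r4:6
cycle 5: issue MUL r1<-Mul1 // r0:6,r1:Mul1,r2:Add1,r3:Add2,r4:6
cycle 6: issue MUL r3<-Mul2 // r0:6,r1:Mul1,r2:Add1,r3:Mul2,r4:6
cycle 7: CDB Add1=0; issue SUB r1<-Add1 // r0:6,r1:Add1,r2:0,r3:Mul2,r4:6
cycle 8: CDB Add2=1; issue ADD r4<-Add2 // r0:6,r1:Add1,r2:0,r3:Mul2,r4:Add2
cycle 9: - // r0:6,r1:Add1,r2:0,r3:Mul2,r4:Add2
cycle 10: - // r0:6,r1:Add1,r2:0,r3:Mul2,r4:Add2
cycle 11: CDB Mul2=0 // r0:6,r1:Add1,r2:0,r3:0,r4:Add2
cycle 12: CDB Mul1=7 // r0:6,r1:Add1,r2:0,r3:0,r4:Add2
cycle 13: - // r0:6,r1:Add1,r2:0,r3:0,r4:Add2
cycle 14: CDB Add2=0 // r0:6,r1:Add1,r2:0,r3:0,r4:0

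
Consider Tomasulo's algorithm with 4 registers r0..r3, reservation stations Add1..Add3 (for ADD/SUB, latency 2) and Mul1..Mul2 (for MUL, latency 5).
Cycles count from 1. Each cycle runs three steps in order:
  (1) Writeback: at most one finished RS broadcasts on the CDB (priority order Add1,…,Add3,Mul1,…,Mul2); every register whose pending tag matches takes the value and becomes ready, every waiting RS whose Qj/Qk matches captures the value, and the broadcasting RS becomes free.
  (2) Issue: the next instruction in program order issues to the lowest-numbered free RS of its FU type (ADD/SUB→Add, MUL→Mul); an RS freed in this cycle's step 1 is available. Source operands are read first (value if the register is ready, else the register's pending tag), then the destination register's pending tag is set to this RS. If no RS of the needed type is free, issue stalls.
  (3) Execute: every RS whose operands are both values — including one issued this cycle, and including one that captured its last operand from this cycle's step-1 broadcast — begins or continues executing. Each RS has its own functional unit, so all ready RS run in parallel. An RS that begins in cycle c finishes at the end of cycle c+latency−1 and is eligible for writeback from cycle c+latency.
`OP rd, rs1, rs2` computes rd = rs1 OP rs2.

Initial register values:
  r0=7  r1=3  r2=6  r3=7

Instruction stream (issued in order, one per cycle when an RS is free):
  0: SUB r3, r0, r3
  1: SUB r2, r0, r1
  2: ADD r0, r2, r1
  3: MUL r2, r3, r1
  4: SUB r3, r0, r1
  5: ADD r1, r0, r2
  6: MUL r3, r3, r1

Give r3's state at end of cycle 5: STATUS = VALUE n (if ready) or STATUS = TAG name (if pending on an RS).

cycle 1: issue SUB r3<-Add1 // r0:7,r1:3,r2:6,r3:Add1
cycle 2: issue SUB r2<-Add2 // r0:7,r1:3,r2:Add2,r3:Add1
cycle 3: CDB Add1=0; issue ADD r0<-Add1 // r0:Add1,r1:3,r2:Add2,r3:0
cycle 4: CDB Add2=4; issue MUL r2<-Mul1 // r0:Add1,r1:3,r2:Mul1,r3:0
cycle 5: issue SUB r3<-Add2 // r0:Add1,r1:3,r2:Mul1,r3:Add2

STATUS = TAG Add2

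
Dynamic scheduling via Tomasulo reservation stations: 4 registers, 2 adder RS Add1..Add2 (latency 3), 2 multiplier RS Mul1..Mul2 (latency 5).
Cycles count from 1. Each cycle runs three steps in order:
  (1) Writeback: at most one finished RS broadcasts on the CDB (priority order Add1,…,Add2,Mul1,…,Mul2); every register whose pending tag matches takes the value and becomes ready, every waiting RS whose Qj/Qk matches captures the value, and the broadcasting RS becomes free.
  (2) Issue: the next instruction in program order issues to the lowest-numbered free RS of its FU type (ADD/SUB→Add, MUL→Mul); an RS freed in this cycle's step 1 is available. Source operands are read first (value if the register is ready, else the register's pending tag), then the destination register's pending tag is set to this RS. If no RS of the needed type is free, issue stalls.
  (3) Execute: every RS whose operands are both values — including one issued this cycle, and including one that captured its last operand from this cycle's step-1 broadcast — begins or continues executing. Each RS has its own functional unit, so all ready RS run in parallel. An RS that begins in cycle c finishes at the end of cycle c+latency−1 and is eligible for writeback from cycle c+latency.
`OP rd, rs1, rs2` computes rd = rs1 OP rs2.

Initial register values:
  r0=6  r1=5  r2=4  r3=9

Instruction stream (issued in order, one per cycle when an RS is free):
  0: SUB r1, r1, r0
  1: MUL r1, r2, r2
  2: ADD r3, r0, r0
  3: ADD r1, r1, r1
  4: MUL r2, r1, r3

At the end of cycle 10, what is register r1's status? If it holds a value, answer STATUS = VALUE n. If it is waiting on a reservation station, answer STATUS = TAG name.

cycle 1: issue SUB r1<-Add1 // r0:6,r1:Add1,r2:4,r3:9
cycle 2: issue MUL r1<-Mul1 // r0:6,r1:Mul1,r2:4,r3:9
cycle 3: issue ADD r3<-Add2 // r0:6,r1:Mul1,r2:4,r3:Add2
cycle 4: CDB Add1=-1; issue ADD r1<-Add1 // r0:6,r1:Add1,r2:4,r3:Add2
cycle 5: issue MUL r2<-Mul2 // r0:6,r1:Add1,r2:Mul2,r3:Add2
cycle 6: CDB Add2=12 // r0:6,r1:Add1,r2:Mul2,r3:12
cycle 7: CDB Mul1=16 // r0:6,r1:Add1,r2:Mul2,r3:12
cycle 8: - // r0:6,r1:Add1,r2:Mul2,r3:12
cycle 9: - // r0:6,r1:Add1,r2:Mul2,r3:12
cycle 10: CDB Add1=32 // r0:6,r1:32,r2:Mul2,r3:12

STATUS = VALUE 32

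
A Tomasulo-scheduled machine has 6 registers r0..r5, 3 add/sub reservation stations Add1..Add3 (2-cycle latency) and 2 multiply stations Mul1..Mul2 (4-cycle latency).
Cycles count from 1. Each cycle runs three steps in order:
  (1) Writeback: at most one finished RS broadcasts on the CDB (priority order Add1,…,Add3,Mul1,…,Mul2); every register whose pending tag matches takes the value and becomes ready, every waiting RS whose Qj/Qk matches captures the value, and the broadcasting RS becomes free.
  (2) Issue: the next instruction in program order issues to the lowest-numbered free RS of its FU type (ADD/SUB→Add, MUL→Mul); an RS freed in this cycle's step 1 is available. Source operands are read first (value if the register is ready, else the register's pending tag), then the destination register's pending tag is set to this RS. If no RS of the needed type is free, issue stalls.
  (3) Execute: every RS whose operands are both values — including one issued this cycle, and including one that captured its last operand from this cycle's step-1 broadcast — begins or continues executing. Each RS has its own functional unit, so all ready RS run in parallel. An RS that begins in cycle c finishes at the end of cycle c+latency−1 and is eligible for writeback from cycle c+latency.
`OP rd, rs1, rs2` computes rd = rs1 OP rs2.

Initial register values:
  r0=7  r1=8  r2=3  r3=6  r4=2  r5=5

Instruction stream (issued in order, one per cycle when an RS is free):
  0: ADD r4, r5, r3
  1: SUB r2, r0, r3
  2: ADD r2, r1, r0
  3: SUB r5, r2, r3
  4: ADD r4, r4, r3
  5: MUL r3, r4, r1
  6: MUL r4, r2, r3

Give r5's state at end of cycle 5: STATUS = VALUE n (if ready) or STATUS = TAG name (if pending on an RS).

  c1: issue ADD r4<-Add1  regs: r0:7,r1:8,r2:3,r3:6,r4:Add1,r5:5
  c2: issue SUB r2<-Add2  regs: r0:7,r1:8,r2:Add2,r3:6,r4:Add1,r5:5
  c3: CDB Add1=11; issue ADD r2<-Add1  regs: r0:7,r1:8,r2:Add1,r3:6,r4:11,r5:5
  c4: CDB Add2=1; issue SUB r5<-Add2  regs: r0:7,r1:8,r2:Add1,r3:6,r4:11,r5:Add2
  c5: CDB Add1=15; issue ADD r4<-Add1  regs: r0:7,r1:8,r2:15,r3:6,r4:Add1,r5:Add2

STATUS = TAG Add2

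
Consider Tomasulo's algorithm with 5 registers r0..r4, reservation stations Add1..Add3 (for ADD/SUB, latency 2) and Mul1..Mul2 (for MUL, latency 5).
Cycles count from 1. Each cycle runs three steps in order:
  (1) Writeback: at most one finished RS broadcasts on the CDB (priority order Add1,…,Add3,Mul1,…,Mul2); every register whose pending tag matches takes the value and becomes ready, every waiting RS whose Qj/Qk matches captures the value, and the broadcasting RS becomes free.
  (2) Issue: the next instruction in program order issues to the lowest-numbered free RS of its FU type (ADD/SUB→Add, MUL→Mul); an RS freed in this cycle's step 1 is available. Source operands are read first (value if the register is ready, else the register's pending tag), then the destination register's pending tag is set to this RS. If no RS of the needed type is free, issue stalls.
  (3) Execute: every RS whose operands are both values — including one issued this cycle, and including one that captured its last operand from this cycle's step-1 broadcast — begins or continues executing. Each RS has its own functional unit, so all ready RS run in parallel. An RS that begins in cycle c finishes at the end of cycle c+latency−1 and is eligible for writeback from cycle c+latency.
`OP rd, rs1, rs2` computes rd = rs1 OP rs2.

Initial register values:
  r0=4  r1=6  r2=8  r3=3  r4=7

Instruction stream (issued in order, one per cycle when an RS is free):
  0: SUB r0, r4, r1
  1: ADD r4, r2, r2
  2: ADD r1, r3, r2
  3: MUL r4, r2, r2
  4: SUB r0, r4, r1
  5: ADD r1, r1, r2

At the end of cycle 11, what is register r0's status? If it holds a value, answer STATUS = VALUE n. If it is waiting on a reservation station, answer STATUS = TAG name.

cycle 1: issue SUB r0<-Add1 // r0:Add1,r1:6,r2:8,r3:3,r4:7
cycle 2: issue ADD r4<-Add2 // r0:Add1,r1:6,r2:8,r3:3,r4:Add2
cycle 3: CDB Add1=1; issue ADD r1<-Add1 // r0:1,r1:Add1,r2:8,r3:3,r4:Add2
cycle 4: CDB Add2=16; issue MUL r4<-Mul1 // r0:1,r1:Add1,r2:8,r3:3,r4:Mul1
cycle 5: CDB Add1=11; issue SUB r0<-Add1 // r0:Add1,r1:11,r2:8,r3:3,r4:Mul1
cycle 6: issue ADD r1<-Add2 // r0:Add1,r1:Add2,r2:8,r3:3,r4:Mul1
cycle 7: - // r0:Add1,r1:Add2,r2:8,r3:3,r4:Mul1
cycle 8: CDB Add2=19 // r0:Add1,r1:19,r2:8,r3:3,r4:Mul1
cycle 9: CDB Mul1=64 // r0:Add1,r1:19,r2:8,r3:3,r4:64
cycle 10: - // r0:Add1,r1:19,r2:8,r3:3,r4:64
cycle 11: CDB Add1=53 // r0:53,r1:19,r2:8,r3:3,r4:64

STATUS = VALUE 53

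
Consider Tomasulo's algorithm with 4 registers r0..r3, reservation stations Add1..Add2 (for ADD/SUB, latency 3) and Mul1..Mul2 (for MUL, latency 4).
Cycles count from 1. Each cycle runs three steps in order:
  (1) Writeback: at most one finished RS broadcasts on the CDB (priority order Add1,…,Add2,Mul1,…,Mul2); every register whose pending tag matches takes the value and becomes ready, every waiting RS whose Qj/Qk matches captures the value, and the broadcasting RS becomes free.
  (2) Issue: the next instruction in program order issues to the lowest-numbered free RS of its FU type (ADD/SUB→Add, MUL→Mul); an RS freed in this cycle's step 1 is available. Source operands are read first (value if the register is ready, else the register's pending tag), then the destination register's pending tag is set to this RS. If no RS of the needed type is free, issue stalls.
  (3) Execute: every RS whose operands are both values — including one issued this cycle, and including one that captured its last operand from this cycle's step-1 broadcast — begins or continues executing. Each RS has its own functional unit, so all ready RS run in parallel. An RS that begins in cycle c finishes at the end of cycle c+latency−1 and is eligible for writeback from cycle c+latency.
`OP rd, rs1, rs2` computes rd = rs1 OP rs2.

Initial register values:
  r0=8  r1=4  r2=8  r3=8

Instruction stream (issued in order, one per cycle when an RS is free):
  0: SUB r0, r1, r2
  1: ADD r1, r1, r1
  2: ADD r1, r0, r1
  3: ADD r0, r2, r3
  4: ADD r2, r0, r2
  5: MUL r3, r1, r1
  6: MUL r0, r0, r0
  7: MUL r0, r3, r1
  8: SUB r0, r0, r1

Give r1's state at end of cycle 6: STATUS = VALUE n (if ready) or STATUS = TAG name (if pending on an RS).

  c1: issue SUB r0<-Add1  regs: r0:Add1,r1:4,r2:8,r3:8
  c2: issue ADD r1<-Add2  regs: r0:Add1,r1:Add2,r2:8,r3:8
  c3: stall  regs: r0:Add1,r1:Add2,r2:8,r3:8
  c4: CDB Add1=-4; issue ADD r1<-Add1  regs: r0:-4,r1:Add1,r2:8,r3:8
  c5: CDB Add2=8; issue ADD r0<-Add2  regs: r0:Add2,r1:Add1,r2:8,r3:8
  c6: stall  regs: r0:Add2,r1:Add1,r2:8,r3:8

STATUS = TAG Add1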